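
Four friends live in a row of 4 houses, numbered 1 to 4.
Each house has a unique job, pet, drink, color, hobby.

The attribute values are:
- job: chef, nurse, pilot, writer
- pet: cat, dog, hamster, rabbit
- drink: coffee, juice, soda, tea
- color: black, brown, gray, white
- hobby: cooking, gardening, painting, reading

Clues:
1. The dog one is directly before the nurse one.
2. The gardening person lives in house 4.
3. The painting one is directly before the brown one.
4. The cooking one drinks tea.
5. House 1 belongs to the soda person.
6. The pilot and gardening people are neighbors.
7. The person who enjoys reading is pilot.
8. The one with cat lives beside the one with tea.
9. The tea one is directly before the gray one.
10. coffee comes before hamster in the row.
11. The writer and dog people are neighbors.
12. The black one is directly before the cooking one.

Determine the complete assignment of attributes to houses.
Solution:

House | Job | Pet | Drink | Color | Hobby
-----------------------------------------
  1   | chef | cat | soda | black | painting
  2   | writer | rabbit | tea | brown | cooking
  3   | pilot | dog | coffee | gray | reading
  4   | nurse | hamster | juice | white | gardening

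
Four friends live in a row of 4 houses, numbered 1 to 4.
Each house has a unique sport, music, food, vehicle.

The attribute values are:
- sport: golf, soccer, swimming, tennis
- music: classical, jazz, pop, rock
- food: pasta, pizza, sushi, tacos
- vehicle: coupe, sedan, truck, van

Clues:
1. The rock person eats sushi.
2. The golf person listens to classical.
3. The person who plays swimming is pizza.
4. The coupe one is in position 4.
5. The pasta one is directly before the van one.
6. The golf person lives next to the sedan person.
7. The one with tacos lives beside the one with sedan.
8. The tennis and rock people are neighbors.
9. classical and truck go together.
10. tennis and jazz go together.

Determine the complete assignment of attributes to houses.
Solution:

House | Sport | Music | Food | Vehicle
--------------------------------------
  1   | golf | classical | tacos | truck
  2   | tennis | jazz | pasta | sedan
  3   | soccer | rock | sushi | van
  4   | swimming | pop | pizza | coupe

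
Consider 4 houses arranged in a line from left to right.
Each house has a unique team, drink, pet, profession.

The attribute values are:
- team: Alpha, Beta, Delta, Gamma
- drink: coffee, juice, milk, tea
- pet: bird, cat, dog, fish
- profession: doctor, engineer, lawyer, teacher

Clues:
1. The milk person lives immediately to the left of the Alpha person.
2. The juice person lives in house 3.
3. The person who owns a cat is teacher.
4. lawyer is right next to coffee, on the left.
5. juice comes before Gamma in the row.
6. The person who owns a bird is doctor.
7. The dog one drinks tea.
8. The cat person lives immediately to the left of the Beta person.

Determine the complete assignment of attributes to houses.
Solution:

House | Team | Drink | Pet | Profession
---------------------------------------
  1   | Delta | milk | fish | lawyer
  2   | Alpha | coffee | cat | teacher
  3   | Beta | juice | bird | doctor
  4   | Gamma | tea | dog | engineer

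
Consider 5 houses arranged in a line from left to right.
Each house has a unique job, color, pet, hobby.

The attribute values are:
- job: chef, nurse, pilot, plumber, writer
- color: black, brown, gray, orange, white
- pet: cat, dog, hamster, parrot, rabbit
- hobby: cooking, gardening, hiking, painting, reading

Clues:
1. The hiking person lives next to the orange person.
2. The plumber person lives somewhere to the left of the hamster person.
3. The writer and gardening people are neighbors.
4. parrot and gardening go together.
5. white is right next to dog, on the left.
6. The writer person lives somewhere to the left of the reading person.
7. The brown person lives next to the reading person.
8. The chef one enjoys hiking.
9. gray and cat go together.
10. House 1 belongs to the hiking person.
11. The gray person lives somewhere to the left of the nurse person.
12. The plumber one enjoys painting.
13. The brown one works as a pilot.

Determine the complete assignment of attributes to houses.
Solution:

House | Job | Color | Pet | Hobby
---------------------------------
  1   | chef | white | rabbit | hiking
  2   | plumber | orange | dog | painting
  3   | writer | gray | cat | cooking
  4   | pilot | brown | parrot | gardening
  5   | nurse | black | hamster | reading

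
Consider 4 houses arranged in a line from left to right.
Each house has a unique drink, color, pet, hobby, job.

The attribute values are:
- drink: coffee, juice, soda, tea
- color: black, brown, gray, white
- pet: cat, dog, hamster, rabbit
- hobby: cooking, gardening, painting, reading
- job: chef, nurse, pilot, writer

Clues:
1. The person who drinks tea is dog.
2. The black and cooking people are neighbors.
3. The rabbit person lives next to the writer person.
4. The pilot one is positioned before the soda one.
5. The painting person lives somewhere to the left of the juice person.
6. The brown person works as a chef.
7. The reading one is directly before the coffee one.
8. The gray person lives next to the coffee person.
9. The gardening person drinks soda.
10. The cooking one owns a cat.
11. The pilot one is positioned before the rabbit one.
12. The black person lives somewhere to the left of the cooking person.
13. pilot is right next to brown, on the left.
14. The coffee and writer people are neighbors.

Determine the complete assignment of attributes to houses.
Solution:

House | Drink | Color | Pet | Hobby | Job
-----------------------------------------
  1   | tea | gray | dog | reading | pilot
  2   | coffee | brown | rabbit | painting | chef
  3   | soda | black | hamster | gardening | writer
  4   | juice | white | cat | cooking | nurse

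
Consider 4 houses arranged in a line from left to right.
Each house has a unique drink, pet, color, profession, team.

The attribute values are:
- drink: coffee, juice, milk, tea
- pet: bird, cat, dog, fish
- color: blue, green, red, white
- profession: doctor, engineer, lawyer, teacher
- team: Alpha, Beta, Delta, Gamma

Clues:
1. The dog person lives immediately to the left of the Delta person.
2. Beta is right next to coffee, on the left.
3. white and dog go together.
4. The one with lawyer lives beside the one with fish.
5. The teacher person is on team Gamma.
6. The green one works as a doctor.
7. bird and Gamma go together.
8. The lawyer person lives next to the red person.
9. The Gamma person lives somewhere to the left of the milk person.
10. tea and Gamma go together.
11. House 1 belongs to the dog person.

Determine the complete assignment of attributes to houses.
Solution:

House | Drink | Pet | Color | Profession | Team
-----------------------------------------------
  1   | juice | dog | white | lawyer | Beta
  2   | coffee | fish | red | engineer | Delta
  3   | tea | bird | blue | teacher | Gamma
  4   | milk | cat | green | doctor | Alpha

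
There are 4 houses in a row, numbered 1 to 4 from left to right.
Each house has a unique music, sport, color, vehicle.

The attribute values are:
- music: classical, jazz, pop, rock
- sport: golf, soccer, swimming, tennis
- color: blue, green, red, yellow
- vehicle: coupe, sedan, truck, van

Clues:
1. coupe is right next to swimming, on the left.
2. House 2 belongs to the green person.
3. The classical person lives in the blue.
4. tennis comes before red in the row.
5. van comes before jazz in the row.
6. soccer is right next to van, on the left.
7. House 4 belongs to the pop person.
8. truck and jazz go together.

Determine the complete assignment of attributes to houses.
Solution:

House | Music | Sport | Color | Vehicle
---------------------------------------
  1   | classical | soccer | blue | coupe
  2   | rock | swimming | green | van
  3   | jazz | tennis | yellow | truck
  4   | pop | golf | red | sedan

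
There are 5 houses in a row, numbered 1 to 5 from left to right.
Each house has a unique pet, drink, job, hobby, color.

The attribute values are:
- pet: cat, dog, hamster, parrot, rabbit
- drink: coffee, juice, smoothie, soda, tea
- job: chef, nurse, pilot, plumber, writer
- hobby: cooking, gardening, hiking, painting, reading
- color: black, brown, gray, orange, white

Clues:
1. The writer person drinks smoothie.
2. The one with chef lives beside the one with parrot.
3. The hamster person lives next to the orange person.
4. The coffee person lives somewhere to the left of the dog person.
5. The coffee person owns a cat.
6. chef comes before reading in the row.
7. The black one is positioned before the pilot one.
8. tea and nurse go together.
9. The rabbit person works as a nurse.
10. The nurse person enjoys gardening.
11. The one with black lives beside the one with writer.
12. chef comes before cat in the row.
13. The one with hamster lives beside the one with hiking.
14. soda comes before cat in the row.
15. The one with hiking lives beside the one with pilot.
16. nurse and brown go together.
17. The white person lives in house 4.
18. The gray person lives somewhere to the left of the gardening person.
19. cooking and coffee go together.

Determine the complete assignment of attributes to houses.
Solution:

House | Pet | Drink | Job | Hobby | Color
-----------------------------------------
  1   | hamster | soda | chef | painting | black
  2   | parrot | smoothie | writer | hiking | orange
  3   | cat | coffee | pilot | cooking | gray
  4   | dog | juice | plumber | reading | white
  5   | rabbit | tea | nurse | gardening | brown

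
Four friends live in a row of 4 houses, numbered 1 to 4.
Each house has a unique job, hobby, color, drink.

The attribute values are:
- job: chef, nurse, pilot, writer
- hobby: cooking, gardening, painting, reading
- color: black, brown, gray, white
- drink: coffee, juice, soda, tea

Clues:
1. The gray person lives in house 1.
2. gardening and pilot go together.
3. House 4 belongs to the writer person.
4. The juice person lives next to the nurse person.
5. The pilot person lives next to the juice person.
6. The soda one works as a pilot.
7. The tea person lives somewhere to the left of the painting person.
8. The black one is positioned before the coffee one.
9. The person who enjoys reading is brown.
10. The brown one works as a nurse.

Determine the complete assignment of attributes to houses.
Solution:

House | Job | Hobby | Color | Drink
-----------------------------------
  1   | pilot | gardening | gray | soda
  2   | chef | cooking | black | juice
  3   | nurse | reading | brown | tea
  4   | writer | painting | white | coffee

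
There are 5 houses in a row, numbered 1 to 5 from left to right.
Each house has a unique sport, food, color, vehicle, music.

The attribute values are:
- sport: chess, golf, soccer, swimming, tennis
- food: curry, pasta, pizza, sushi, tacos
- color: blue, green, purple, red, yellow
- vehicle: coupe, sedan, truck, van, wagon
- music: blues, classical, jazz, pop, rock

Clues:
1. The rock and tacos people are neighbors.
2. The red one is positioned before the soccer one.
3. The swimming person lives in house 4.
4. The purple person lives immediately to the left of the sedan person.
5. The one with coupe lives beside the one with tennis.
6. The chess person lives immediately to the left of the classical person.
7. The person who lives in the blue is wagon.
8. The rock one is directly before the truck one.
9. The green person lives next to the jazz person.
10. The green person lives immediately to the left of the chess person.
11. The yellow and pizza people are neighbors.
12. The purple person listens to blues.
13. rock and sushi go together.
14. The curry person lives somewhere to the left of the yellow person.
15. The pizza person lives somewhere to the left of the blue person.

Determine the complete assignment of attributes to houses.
Solution:

House | Sport | Food | Color | Vehicle | Music
----------------------------------------------
  1   | golf | curry | purple | coupe | blues
  2   | tennis | sushi | green | sedan | rock
  3   | chess | tacos | yellow | truck | jazz
  4   | swimming | pizza | red | van | classical
  5   | soccer | pasta | blue | wagon | pop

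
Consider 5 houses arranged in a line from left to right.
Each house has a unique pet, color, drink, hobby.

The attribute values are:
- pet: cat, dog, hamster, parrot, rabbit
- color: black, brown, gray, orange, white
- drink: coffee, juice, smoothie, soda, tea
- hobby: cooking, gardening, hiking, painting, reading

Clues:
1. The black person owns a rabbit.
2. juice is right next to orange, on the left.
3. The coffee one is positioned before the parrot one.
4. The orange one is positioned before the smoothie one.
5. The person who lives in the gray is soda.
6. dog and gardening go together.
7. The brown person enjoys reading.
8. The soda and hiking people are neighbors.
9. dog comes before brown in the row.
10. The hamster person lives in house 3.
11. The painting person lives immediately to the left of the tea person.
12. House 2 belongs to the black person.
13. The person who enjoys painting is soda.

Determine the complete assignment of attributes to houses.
Solution:

House | Pet | Color | Drink | Hobby
-----------------------------------
  1   | cat | gray | soda | painting
  2   | rabbit | black | tea | hiking
  3   | hamster | white | juice | cooking
  4   | dog | orange | coffee | gardening
  5   | parrot | brown | smoothie | reading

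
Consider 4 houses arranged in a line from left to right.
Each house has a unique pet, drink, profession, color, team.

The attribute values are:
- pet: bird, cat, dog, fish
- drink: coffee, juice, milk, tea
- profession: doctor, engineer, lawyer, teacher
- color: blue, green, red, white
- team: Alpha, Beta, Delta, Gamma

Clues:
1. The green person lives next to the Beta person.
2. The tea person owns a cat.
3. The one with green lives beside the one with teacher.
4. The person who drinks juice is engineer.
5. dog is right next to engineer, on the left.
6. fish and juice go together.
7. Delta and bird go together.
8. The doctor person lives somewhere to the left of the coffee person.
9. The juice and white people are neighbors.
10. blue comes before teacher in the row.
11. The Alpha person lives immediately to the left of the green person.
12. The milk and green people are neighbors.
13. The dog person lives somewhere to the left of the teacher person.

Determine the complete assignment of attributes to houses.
Solution:

House | Pet | Drink | Profession | Color | Team
-----------------------------------------------
  1   | dog | milk | doctor | blue | Alpha
  2   | fish | juice | engineer | green | Gamma
  3   | cat | tea | teacher | white | Beta
  4   | bird | coffee | lawyer | red | Delta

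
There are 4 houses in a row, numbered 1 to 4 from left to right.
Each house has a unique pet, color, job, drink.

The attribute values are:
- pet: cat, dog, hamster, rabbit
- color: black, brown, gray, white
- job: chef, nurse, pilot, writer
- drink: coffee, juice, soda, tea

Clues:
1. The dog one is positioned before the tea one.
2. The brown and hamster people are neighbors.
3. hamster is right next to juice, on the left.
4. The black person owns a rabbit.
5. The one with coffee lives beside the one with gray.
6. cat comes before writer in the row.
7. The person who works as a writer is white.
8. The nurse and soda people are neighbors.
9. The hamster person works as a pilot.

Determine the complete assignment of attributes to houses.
Solution:

House | Pet | Color | Job | Drink
---------------------------------
  1   | cat | brown | nurse | coffee
  2   | hamster | gray | pilot | soda
  3   | dog | white | writer | juice
  4   | rabbit | black | chef | tea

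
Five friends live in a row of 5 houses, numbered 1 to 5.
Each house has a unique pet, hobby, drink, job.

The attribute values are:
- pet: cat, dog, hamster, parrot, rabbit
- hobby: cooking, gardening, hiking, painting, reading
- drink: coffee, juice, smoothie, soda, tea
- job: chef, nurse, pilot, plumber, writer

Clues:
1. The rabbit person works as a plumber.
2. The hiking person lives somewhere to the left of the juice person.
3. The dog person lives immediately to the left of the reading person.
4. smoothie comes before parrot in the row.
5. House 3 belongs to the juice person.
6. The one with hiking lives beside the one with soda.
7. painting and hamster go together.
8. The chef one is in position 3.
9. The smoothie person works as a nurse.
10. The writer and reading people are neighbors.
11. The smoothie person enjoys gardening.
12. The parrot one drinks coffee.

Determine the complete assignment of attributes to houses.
Solution:

House | Pet | Hobby | Drink | Job
---------------------------------
  1   | dog | hiking | tea | writer
  2   | rabbit | reading | soda | plumber
  3   | hamster | painting | juice | chef
  4   | cat | gardening | smoothie | nurse
  5   | parrot | cooking | coffee | pilot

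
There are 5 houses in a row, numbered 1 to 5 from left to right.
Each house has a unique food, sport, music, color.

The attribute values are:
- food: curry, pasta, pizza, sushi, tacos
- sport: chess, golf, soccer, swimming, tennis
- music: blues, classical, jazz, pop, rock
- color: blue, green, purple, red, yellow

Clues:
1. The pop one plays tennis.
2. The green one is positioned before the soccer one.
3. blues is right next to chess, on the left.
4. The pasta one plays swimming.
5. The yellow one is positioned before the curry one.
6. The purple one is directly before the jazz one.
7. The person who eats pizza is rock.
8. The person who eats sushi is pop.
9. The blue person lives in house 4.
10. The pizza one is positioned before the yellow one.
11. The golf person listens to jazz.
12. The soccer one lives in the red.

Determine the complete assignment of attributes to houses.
Solution:

House | Food | Sport | Music | Color
------------------------------------
  1   | pasta | swimming | blues | green
  2   | pizza | chess | rock | purple
  3   | tacos | golf | jazz | yellow
  4   | sushi | tennis | pop | blue
  5   | curry | soccer | classical | red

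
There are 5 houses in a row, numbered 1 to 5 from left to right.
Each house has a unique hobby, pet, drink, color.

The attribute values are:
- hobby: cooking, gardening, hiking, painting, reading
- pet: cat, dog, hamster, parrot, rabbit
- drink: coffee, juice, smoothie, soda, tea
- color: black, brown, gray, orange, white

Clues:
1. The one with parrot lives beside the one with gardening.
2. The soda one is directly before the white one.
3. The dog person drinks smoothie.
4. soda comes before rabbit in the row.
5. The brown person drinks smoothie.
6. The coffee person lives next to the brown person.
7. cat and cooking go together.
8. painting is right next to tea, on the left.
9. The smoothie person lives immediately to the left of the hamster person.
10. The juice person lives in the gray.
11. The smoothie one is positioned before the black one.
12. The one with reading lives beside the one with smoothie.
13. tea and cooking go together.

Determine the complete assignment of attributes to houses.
Solution:

House | Hobby | Pet | Drink | Color
-----------------------------------
  1   | reading | parrot | coffee | orange
  2   | gardening | dog | smoothie | brown
  3   | painting | hamster | soda | black
  4   | cooking | cat | tea | white
  5   | hiking | rabbit | juice | gray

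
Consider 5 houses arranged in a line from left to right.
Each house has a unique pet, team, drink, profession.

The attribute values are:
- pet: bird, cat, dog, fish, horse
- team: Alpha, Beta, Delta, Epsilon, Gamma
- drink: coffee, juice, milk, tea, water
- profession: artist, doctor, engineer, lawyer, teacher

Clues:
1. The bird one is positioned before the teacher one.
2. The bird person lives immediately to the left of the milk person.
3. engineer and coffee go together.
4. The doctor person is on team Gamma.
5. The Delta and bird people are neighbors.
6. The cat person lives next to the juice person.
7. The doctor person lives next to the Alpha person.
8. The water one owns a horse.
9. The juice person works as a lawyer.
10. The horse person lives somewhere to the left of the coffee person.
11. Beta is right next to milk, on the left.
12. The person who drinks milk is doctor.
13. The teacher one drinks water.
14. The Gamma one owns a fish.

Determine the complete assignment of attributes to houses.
Solution:

House | Pet | Team | Drink | Profession
---------------------------------------
  1   | cat | Delta | tea | artist
  2   | bird | Beta | juice | lawyer
  3   | fish | Gamma | milk | doctor
  4   | horse | Alpha | water | teacher
  5   | dog | Epsilon | coffee | engineer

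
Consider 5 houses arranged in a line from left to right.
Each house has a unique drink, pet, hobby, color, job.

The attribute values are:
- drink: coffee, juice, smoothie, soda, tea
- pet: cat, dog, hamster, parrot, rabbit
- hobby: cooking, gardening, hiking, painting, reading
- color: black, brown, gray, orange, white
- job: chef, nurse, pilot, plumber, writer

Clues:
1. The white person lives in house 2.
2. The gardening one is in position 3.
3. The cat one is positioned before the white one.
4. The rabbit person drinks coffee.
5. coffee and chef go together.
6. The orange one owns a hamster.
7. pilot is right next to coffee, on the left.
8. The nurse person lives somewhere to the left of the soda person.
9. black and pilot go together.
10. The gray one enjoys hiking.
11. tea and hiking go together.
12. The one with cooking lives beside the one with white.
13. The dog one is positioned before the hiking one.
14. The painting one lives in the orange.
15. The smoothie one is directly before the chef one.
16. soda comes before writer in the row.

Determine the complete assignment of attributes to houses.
Solution:

House | Drink | Pet | Hobby | Color | Job
-----------------------------------------
  1   | smoothie | cat | cooking | black | pilot
  2   | coffee | rabbit | reading | white | chef
  3   | juice | dog | gardening | brown | nurse
  4   | soda | hamster | painting | orange | plumber
  5   | tea | parrot | hiking | gray | writer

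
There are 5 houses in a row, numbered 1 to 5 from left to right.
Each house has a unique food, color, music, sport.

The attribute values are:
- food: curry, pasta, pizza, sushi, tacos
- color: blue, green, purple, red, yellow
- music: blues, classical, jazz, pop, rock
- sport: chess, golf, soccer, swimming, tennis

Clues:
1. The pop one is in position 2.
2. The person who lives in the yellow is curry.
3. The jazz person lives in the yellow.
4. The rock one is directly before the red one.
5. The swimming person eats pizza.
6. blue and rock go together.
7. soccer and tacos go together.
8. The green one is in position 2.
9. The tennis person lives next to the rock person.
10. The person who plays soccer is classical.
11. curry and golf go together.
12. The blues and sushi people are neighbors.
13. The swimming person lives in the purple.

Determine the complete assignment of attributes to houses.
Solution:

House | Food | Color | Music | Sport
------------------------------------
  1   | pizza | purple | blues | swimming
  2   | sushi | green | pop | tennis
  3   | pasta | blue | rock | chess
  4   | tacos | red | classical | soccer
  5   | curry | yellow | jazz | golf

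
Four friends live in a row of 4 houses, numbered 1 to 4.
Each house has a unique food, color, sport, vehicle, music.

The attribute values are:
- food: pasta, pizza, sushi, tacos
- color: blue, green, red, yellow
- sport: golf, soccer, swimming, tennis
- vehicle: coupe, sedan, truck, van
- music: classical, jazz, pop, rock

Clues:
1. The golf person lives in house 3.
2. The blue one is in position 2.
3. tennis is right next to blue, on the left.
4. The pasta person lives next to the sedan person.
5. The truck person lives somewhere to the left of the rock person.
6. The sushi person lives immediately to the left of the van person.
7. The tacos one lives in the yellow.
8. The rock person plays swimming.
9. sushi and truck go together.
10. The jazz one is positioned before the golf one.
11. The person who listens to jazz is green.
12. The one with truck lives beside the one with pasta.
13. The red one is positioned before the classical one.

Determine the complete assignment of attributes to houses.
Solution:

House | Food | Color | Sport | Vehicle | Music
----------------------------------------------
  1   | sushi | green | tennis | truck | jazz
  2   | pasta | blue | swimming | van | rock
  3   | pizza | red | golf | sedan | pop
  4   | tacos | yellow | soccer | coupe | classical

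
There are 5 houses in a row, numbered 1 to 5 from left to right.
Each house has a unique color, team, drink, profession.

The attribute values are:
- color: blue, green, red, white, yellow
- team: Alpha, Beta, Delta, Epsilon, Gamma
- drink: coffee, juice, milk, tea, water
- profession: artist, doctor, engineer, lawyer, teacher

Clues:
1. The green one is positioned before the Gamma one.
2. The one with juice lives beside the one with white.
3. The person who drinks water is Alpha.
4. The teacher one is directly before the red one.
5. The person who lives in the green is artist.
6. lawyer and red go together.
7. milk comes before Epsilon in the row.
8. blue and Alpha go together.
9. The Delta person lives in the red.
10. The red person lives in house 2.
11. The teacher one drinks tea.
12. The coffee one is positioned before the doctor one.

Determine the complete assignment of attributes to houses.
Solution:

House | Color | Team | Drink | Profession
-----------------------------------------
  1   | yellow | Beta | tea | teacher
  2   | red | Delta | milk | lawyer
  3   | green | Epsilon | juice | artist
  4   | white | Gamma | coffee | engineer
  5   | blue | Alpha | water | doctor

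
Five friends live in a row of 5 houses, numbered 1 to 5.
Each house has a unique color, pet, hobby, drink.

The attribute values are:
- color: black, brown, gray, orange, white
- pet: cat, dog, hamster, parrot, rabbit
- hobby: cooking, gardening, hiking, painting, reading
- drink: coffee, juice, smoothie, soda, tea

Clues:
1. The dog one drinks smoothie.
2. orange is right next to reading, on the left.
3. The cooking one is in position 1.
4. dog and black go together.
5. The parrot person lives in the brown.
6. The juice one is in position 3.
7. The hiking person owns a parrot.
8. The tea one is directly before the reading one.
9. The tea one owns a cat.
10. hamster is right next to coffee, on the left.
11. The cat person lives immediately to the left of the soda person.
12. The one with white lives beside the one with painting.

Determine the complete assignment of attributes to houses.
Solution:

House | Color | Pet | Hobby | Drink
-----------------------------------
  1   | orange | cat | cooking | tea
  2   | white | rabbit | reading | soda
  3   | gray | hamster | painting | juice
  4   | brown | parrot | hiking | coffee
  5   | black | dog | gardening | smoothie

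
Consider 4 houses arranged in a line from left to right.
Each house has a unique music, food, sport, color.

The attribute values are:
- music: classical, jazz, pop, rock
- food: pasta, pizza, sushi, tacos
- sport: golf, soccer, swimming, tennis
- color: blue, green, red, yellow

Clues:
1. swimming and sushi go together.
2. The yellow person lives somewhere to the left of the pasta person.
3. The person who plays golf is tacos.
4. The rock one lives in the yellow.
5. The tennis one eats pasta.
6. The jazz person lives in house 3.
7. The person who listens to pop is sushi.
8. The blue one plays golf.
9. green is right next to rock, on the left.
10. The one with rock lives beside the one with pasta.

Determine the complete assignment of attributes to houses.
Solution:

House | Music | Food | Sport | Color
------------------------------------
  1   | pop | sushi | swimming | green
  2   | rock | pizza | soccer | yellow
  3   | jazz | pasta | tennis | red
  4   | classical | tacos | golf | blue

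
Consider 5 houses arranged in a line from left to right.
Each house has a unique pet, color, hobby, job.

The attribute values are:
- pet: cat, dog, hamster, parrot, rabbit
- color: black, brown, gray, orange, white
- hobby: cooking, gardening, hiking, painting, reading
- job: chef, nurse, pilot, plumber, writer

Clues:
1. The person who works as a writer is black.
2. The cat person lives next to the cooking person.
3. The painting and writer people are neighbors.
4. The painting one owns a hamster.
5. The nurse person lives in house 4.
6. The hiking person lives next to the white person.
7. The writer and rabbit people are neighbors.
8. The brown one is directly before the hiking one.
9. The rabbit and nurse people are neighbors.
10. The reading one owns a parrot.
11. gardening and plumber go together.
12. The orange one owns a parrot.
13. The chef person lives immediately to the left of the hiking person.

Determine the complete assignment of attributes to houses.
Solution:

House | Pet | Color | Hobby | Job
---------------------------------
  1   | hamster | brown | painting | chef
  2   | cat | black | hiking | writer
  3   | rabbit | white | cooking | pilot
  4   | parrot | orange | reading | nurse
  5   | dog | gray | gardening | plumber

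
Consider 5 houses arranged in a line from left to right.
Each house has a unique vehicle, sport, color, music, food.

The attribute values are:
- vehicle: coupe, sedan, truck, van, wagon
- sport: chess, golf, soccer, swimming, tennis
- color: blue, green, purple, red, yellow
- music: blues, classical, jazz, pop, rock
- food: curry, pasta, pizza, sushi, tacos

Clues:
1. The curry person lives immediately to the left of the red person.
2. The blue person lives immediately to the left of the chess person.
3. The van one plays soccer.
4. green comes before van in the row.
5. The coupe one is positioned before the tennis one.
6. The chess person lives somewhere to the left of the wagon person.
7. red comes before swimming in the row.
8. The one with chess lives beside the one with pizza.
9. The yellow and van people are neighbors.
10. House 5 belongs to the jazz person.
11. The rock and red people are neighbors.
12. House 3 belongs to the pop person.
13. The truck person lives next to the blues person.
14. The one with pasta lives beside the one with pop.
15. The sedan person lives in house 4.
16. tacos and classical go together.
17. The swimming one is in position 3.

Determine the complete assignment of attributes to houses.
Solution:

House | Vehicle | Sport | Color | Music | Food
----------------------------------------------
  1   | truck | golf | blue | rock | curry
  2   | coupe | chess | red | blues | pasta
  3   | wagon | swimming | green | pop | pizza
  4   | sedan | tennis | yellow | classical | tacos
  5   | van | soccer | purple | jazz | sushi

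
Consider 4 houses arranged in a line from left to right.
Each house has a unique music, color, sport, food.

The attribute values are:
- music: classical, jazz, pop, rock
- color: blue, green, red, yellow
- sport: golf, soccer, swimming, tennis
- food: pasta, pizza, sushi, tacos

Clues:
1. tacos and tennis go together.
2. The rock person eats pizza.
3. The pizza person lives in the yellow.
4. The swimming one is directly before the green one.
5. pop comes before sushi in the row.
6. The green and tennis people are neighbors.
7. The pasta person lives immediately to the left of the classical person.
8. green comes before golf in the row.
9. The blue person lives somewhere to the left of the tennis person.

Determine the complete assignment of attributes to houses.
Solution:

House | Music | Color | Sport | Food
------------------------------------
  1   | pop | blue | swimming | pasta
  2   | classical | green | soccer | sushi
  3   | jazz | red | tennis | tacos
  4   | rock | yellow | golf | pizza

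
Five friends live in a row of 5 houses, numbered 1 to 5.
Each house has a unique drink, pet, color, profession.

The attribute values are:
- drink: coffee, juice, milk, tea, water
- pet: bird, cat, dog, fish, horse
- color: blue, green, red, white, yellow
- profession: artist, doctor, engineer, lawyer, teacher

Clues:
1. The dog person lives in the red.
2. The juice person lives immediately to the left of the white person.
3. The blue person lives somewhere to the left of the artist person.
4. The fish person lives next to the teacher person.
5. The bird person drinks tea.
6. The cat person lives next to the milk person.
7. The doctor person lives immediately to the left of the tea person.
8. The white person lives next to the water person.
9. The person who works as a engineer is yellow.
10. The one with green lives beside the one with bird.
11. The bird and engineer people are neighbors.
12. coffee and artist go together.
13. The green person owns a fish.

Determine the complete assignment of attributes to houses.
Solution:

House | Drink | Pet | Color | Profession
----------------------------------------
  1   | juice | fish | green | doctor
  2   | tea | bird | white | teacher
  3   | water | cat | yellow | engineer
  4   | milk | horse | blue | lawyer
  5   | coffee | dog | red | artist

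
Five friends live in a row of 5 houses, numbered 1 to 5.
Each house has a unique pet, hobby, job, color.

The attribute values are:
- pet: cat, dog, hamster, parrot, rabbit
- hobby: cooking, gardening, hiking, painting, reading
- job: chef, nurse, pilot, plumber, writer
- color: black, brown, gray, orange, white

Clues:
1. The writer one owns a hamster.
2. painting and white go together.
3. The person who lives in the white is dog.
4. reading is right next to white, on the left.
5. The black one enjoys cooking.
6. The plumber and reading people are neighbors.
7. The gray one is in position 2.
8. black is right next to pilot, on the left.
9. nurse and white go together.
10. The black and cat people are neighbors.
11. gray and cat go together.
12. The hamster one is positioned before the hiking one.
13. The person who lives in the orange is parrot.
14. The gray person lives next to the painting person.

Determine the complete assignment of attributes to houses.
Solution:

House | Pet | Hobby | Job | Color
---------------------------------
  1   | rabbit | cooking | plumber | black
  2   | cat | reading | pilot | gray
  3   | dog | painting | nurse | white
  4   | hamster | gardening | writer | brown
  5   | parrot | hiking | chef | orange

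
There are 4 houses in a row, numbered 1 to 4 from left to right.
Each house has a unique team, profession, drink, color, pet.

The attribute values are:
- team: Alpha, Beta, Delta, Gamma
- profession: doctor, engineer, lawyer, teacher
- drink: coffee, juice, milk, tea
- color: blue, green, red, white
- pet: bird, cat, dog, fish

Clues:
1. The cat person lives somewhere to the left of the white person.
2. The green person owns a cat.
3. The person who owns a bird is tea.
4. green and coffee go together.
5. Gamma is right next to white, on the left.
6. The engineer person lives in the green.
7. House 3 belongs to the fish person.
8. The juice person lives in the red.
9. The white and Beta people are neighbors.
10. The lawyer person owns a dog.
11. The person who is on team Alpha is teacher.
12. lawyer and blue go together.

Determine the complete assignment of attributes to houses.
Solution:

House | Team | Profession | Drink | Color | Pet
-----------------------------------------------
  1   | Gamma | engineer | coffee | green | cat
  2   | Alpha | teacher | tea | white | bird
  3   | Beta | doctor | juice | red | fish
  4   | Delta | lawyer | milk | blue | dog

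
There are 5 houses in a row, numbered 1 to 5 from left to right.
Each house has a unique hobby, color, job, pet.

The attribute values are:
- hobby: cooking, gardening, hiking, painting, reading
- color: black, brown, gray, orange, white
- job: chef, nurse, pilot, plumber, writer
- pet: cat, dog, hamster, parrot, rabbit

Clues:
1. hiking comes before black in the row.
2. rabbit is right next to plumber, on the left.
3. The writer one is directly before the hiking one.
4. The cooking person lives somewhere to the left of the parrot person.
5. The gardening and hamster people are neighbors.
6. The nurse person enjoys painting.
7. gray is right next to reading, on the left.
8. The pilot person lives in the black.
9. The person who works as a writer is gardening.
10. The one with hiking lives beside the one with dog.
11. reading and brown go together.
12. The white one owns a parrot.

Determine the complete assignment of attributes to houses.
Solution:

House | Hobby | Color | Job | Pet
---------------------------------
  1   | gardening | orange | writer | rabbit
  2   | hiking | gray | plumber | hamster
  3   | reading | brown | chef | dog
  4   | cooking | black | pilot | cat
  5   | painting | white | nurse | parrot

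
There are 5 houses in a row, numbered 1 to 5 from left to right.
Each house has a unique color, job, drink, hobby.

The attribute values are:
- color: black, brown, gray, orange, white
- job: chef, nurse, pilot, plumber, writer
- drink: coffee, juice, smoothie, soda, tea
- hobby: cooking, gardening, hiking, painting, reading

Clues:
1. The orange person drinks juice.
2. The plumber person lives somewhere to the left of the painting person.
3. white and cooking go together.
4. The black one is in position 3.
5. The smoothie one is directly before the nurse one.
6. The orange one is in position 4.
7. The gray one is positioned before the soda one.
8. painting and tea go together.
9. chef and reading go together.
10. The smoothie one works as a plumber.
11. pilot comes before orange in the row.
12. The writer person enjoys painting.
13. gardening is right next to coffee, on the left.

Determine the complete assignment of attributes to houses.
Solution:

House | Color | Job | Drink | Hobby
-----------------------------------
  1   | gray | plumber | smoothie | gardening
  2   | white | nurse | coffee | cooking
  3   | black | pilot | soda | hiking
  4   | orange | chef | juice | reading
  5   | brown | writer | tea | painting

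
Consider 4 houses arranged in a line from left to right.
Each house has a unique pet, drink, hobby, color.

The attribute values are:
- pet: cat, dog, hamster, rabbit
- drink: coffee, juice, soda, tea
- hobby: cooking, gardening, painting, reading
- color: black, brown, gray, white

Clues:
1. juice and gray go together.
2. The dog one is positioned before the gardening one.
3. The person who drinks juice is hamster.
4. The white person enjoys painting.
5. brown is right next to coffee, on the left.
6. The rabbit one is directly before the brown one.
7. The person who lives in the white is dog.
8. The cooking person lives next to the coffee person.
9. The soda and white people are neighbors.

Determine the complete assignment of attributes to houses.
Solution:

House | Pet | Drink | Hobby | Color
-----------------------------------
  1   | rabbit | tea | reading | black
  2   | cat | soda | cooking | brown
  3   | dog | coffee | painting | white
  4   | hamster | juice | gardening | gray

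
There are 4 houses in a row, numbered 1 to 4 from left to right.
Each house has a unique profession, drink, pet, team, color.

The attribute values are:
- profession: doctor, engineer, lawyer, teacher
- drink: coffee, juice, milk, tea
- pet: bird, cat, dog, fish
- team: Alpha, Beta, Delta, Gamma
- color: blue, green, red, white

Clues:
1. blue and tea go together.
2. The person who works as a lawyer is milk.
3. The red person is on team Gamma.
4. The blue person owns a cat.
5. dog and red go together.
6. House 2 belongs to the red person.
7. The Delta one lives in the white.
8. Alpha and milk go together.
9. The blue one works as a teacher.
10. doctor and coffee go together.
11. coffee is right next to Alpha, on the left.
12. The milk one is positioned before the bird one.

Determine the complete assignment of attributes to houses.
Solution:

House | Profession | Drink | Pet | Team | Color
-----------------------------------------------
  1   | teacher | tea | cat | Beta | blue
  2   | doctor | coffee | dog | Gamma | red
  3   | lawyer | milk | fish | Alpha | green
  4   | engineer | juice | bird | Delta | white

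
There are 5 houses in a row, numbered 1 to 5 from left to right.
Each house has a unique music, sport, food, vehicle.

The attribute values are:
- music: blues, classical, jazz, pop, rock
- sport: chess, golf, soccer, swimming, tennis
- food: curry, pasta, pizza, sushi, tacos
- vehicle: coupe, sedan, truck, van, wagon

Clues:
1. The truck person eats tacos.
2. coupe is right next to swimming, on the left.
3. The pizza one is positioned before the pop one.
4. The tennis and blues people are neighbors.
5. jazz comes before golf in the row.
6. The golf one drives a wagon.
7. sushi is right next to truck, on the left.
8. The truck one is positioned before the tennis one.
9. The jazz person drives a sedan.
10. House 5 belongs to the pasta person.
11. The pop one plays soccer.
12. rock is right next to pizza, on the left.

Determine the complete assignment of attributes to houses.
Solution:

House | Music | Sport | Food | Vehicle
--------------------------------------
  1   | classical | chess | sushi | coupe
  2   | rock | swimming | tacos | truck
  3   | jazz | tennis | pizza | sedan
  4   | blues | golf | curry | wagon
  5   | pop | soccer | pasta | van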